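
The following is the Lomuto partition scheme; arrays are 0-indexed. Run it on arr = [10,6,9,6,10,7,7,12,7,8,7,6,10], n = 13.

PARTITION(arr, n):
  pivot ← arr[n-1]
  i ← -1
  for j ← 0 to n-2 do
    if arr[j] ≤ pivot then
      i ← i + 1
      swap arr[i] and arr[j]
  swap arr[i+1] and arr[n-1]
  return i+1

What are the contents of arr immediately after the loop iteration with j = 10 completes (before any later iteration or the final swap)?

[10,6,9,6,10,7,7,7,8,7,12,6,10]

pivot = arr[12] = 10; i = -1
j=0: arr[0]=10 ≤ 10 → i=0, swap arr[0],arr[0] (no change) → [10,6,9,6,10,7,7,12,7,8,7,6,10]
j=1: arr[1]=6 ≤ 10 → i=1, swap arr[1],arr[1] (no change) → [10,6,9,6,10,7,7,12,7,8,7,6,10]
j=2: arr[2]=9 ≤ 10 → i=2, swap arr[2],arr[2] (no change) → [10,6,9,6,10,7,7,12,7,8,7,6,10]
j=3: arr[3]=6 ≤ 10 → i=3, swap arr[3],arr[3] (no change) → [10,6,9,6,10,7,7,12,7,8,7,6,10]
j=4: arr[4]=10 ≤ 10 → i=4, swap arr[4],arr[4] (no change) → [10,6,9,6,10,7,7,12,7,8,7,6,10]
j=5: arr[5]=7 ≤ 10 → i=5, swap arr[5],arr[5] (no change) → [10,6,9,6,10,7,7,12,7,8,7,6,10]
j=6: arr[6]=7 ≤ 10 → i=6, swap arr[6],arr[6] (no change) → [10,6,9,6,10,7,7,12,7,8,7,6,10]
j=7: arr[7]=12 > 10 → no swap
j=8: arr[8]=7 ≤ 10 → i=7, swap arr[7],arr[8] → [10,6,9,6,10,7,7,7,12,8,7,6,10]
j=9: arr[9]=8 ≤ 10 → i=8, swap arr[8],arr[9] → [10,6,9,6,10,7,7,7,8,12,7,6,10]
j=10: arr[10]=7 ≤ 10 → i=9, swap arr[9],arr[10] → [10,6,9,6,10,7,7,7,8,7,12,6,10]
(after j=10) arr = [10,6,9,6,10,7,7,7,8,7,12,6,10]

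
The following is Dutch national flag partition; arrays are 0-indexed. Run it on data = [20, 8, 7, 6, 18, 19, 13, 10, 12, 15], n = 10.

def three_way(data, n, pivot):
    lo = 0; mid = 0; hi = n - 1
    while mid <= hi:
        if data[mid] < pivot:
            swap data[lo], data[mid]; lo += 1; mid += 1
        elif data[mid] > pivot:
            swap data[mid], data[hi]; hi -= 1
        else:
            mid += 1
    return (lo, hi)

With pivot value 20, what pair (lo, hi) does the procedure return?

lo=0 mid=0 hi=9
20=20: mid=1
8<20: swap(0,1), lo=1 mid=2 ⇒ [8, 20, 7, 6, 18, 19, 13, 10, 12, 15]
7<20: swap(1,2), lo=2 mid=3 ⇒ [8, 7, 20, 6, 18, 19, 13, 10, 12, 15]
6<20: swap(2,3), lo=3 mid=4 ⇒ [8, 7, 6, 20, 18, 19, 13, 10, 12, 15]
18<20: swap(3,4), lo=4 mid=5 ⇒ [8, 7, 6, 18, 20, 19, 13, 10, 12, 15]
19<20: swap(4,5), lo=5 mid=6 ⇒ [8, 7, 6, 18, 19, 20, 13, 10, 12, 15]
13<20: swap(5,6), lo=6 mid=7 ⇒ [8, 7, 6, 18, 19, 13, 20, 10, 12, 15]
10<20: swap(6,7), lo=7 mid=8 ⇒ [8, 7, 6, 18, 19, 13, 10, 20, 12, 15]
12<20: swap(7,8), lo=8 mid=9 ⇒ [8, 7, 6, 18, 19, 13, 10, 12, 20, 15]
15<20: swap(8,9), lo=9 mid=10 ⇒ [8, 7, 6, 18, 19, 13, 10, 12, 15, 20]
done. lo=9 hi=9; data=[8, 7, 6, 18, 19, 13, 10, 12, 15, 20]

(9, 9)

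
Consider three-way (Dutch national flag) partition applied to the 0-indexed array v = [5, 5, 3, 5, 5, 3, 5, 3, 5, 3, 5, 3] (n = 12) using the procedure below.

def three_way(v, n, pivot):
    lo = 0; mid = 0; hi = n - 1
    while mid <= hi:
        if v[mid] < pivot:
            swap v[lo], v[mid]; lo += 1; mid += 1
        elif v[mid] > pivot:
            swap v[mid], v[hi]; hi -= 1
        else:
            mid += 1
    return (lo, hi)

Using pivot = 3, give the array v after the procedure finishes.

lo=0 mid=0 hi=11
5>3: swap(0,11), hi=10 ⇒ [3, 5, 3, 5, 5, 3, 5, 3, 5, 3, 5, 5]
3=3: mid=1
5>3: swap(1,10), hi=9 ⇒ [3, 5, 3, 5, 5, 3, 5, 3, 5, 3, 5, 5]
5>3: swap(1,9), hi=8 ⇒ [3, 3, 3, 5, 5, 3, 5, 3, 5, 5, 5, 5]
3=3: mid=2
3=3: mid=3
5>3: swap(3,8), hi=7 ⇒ [3, 3, 3, 5, 5, 3, 5, 3, 5, 5, 5, 5]
5>3: swap(3,7), hi=6 ⇒ [3, 3, 3, 3, 5, 3, 5, 5, 5, 5, 5, 5]
3=3: mid=4
5>3: swap(4,6), hi=5 ⇒ [3, 3, 3, 3, 5, 3, 5, 5, 5, 5, 5, 5]
5>3: swap(4,5), hi=4 ⇒ [3, 3, 3, 3, 3, 5, 5, 5, 5, 5, 5, 5]
3=3: mid=5
done. lo=0 hi=4; v=[3, 3, 3, 3, 3, 5, 5, 5, 5, 5, 5, 5]

[3, 3, 3, 3, 3, 5, 5, 5, 5, 5, 5, 5]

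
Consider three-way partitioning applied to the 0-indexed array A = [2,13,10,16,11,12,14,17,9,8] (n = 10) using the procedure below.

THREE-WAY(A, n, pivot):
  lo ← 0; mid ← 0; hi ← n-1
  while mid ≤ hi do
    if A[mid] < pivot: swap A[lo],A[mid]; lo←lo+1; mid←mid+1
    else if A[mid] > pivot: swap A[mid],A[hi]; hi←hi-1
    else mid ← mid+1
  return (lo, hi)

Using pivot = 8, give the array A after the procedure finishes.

[2,8,16,11,12,14,17,9,10,13]

lo=0 mid=0 hi=9
2<8: swap(0,0), lo=1 mid=1 ⇒ [2,13,10,16,11,12,14,17,9,8]
13>8: swap(1,9), hi=8 ⇒ [2,8,10,16,11,12,14,17,9,13]
8=8: mid=2
10>8: swap(2,8), hi=7 ⇒ [2,8,9,16,11,12,14,17,10,13]
9>8: swap(2,7), hi=6 ⇒ [2,8,17,16,11,12,14,9,10,13]
17>8: swap(2,6), hi=5 ⇒ [2,8,14,16,11,12,17,9,10,13]
14>8: swap(2,5), hi=4 ⇒ [2,8,12,16,11,14,17,9,10,13]
12>8: swap(2,4), hi=3 ⇒ [2,8,11,16,12,14,17,9,10,13]
11>8: swap(2,3), hi=2 ⇒ [2,8,16,11,12,14,17,9,10,13]
16>8: swap(2,2), hi=1 ⇒ [2,8,16,11,12,14,17,9,10,13]
done. lo=1 hi=1; A=[2,8,16,11,12,14,17,9,10,13]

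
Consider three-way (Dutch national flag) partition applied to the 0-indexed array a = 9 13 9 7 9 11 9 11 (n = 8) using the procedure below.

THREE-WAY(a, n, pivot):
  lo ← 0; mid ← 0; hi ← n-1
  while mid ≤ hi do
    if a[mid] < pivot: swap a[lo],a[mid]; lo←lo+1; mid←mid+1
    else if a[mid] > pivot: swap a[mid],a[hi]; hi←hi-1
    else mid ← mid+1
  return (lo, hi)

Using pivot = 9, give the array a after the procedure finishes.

pivot = 9; lo=0, mid=0, hi=7
a[mid]=9=9: mid=1
a[mid]=13>9: swap a[1],a[7]; hi=6 → 9 11 9 7 9 11 9 13
a[mid]=11>9: swap a[1],a[6]; hi=5 → 9 9 9 7 9 11 11 13
a[mid]=9=9: mid=2
a[mid]=9=9: mid=3
a[mid]=7<9: swap a[0],a[3]; lo=1,mid=4 → 7 9 9 9 9 11 11 13
a[mid]=9=9: mid=5
a[mid]=11>9: swap a[5],a[5]; hi=4 → 7 9 9 9 9 11 11 13
end: lo=1, hi=4; a = 7 9 9 9 9 11 11 13

7 9 9 9 9 11 11 13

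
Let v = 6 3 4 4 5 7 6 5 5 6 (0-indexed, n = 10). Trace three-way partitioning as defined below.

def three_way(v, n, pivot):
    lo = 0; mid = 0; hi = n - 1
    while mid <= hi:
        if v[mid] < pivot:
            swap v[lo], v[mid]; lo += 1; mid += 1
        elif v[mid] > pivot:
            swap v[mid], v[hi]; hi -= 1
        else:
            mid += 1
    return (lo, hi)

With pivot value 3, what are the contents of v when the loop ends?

3 4 4 5 7 6 5 5 6 6

lo=0 mid=0 hi=9
6>3: swap(0,9), hi=8 ⇒ 6 3 4 4 5 7 6 5 5 6
6>3: swap(0,8), hi=7 ⇒ 5 3 4 4 5 7 6 5 6 6
5>3: swap(0,7), hi=6 ⇒ 5 3 4 4 5 7 6 5 6 6
5>3: swap(0,6), hi=5 ⇒ 6 3 4 4 5 7 5 5 6 6
6>3: swap(0,5), hi=4 ⇒ 7 3 4 4 5 6 5 5 6 6
7>3: swap(0,4), hi=3 ⇒ 5 3 4 4 7 6 5 5 6 6
5>3: swap(0,3), hi=2 ⇒ 4 3 4 5 7 6 5 5 6 6
4>3: swap(0,2), hi=1 ⇒ 4 3 4 5 7 6 5 5 6 6
4>3: swap(0,1), hi=0 ⇒ 3 4 4 5 7 6 5 5 6 6
3=3: mid=1
done. lo=0 hi=0; v=3 4 4 5 7 6 5 5 6 6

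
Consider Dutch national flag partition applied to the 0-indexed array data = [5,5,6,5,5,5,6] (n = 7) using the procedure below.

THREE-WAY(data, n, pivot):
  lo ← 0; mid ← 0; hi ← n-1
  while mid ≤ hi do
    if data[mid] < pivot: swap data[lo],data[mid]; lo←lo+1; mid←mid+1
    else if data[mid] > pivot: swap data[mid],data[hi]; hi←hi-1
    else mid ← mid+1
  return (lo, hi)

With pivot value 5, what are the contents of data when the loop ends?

[5,5,5,5,5,6,6]

pivot = 5; lo=0, mid=0, hi=6
data[mid]=5=5: mid=1
data[mid]=5=5: mid=2
data[mid]=6>5: swap data[2],data[6]; hi=5 → [5,5,6,5,5,5,6]
data[mid]=6>5: swap data[2],data[5]; hi=4 → [5,5,5,5,5,6,6]
data[mid]=5=5: mid=3
data[mid]=5=5: mid=4
data[mid]=5=5: mid=5
end: lo=0, hi=4; data = [5,5,5,5,5,6,6]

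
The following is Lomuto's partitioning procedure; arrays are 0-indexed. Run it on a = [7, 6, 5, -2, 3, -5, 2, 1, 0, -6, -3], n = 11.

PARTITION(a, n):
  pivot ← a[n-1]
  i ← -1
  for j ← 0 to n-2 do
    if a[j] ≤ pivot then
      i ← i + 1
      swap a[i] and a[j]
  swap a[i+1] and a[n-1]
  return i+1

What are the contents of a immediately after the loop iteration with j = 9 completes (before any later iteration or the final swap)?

[-5, -6, 5, -2, 3, 7, 2, 1, 0, 6, -3]

pivot = a[10] = -3; i = -1
j=0: a[0]=7 > -3 → no swap
j=1: a[1]=6 > -3 → no swap
j=2: a[2]=5 > -3 → no swap
j=3: a[3]=-2 > -3 → no swap
j=4: a[4]=3 > -3 → no swap
j=5: a[5]=-5 ≤ -3 → i=0, swap a[0],a[5] → [-5, 6, 5, -2, 3, 7, 2, 1, 0, -6, -3]
j=6: a[6]=2 > -3 → no swap
j=7: a[7]=1 > -3 → no swap
j=8: a[8]=0 > -3 → no swap
j=9: a[9]=-6 ≤ -3 → i=1, swap a[1],a[9] → [-5, -6, 5, -2, 3, 7, 2, 1, 0, 6, -3]
(after j=9) a = [-5, -6, 5, -2, 3, 7, 2, 1, 0, 6, -3]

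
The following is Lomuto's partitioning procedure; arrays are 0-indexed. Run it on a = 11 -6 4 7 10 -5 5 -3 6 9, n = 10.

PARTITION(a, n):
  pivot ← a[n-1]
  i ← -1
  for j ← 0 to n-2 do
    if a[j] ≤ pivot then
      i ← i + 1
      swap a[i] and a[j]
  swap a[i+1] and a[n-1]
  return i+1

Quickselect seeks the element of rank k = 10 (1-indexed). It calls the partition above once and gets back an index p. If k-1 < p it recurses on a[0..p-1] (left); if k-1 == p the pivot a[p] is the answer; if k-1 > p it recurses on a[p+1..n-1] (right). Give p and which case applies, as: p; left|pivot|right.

7; right

pivot = a[9] = 9; i = -1
j=0: a[0]=11 > 9 → no swap
j=1: a[1]=-6 ≤ 9 → i=0, swap a[0],a[1] → -6 11 4 7 10 -5 5 -3 6 9
j=2: a[2]=4 ≤ 9 → i=1, swap a[1],a[2] → -6 4 11 7 10 -5 5 -3 6 9
j=3: a[3]=7 ≤ 9 → i=2, swap a[2],a[3] → -6 4 7 11 10 -5 5 -3 6 9
j=4: a[4]=10 > 9 → no swap
j=5: a[5]=-5 ≤ 9 → i=3, swap a[3],a[5] → -6 4 7 -5 10 11 5 -3 6 9
j=6: a[6]=5 ≤ 9 → i=4, swap a[4],a[6] → -6 4 7 -5 5 11 10 -3 6 9
j=7: a[7]=-3 ≤ 9 → i=5, swap a[5],a[7] → -6 4 7 -5 5 -3 10 11 6 9
j=8: a[8]=6 ≤ 9 → i=6, swap a[6],a[8] → -6 4 7 -5 5 -3 6 11 10 9
final swap a[7],a[9] → -6 4 7 -5 5 -3 6 9 10 11; return 7
p = 7; k-1 = 9 > 7 ⇒ right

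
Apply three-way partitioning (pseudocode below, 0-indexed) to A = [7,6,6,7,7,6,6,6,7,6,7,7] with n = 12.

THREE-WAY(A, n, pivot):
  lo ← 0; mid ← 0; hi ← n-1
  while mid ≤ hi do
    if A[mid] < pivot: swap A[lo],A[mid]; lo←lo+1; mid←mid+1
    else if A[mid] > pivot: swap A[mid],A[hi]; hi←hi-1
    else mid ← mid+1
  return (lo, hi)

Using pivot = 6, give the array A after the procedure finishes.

lo=0 mid=0 hi=11
7>6: swap(0,11), hi=10 ⇒ [7,6,6,7,7,6,6,6,7,6,7,7]
7>6: swap(0,10), hi=9 ⇒ [7,6,6,7,7,6,6,6,7,6,7,7]
7>6: swap(0,9), hi=8 ⇒ [6,6,6,7,7,6,6,6,7,7,7,7]
6=6: mid=1
6=6: mid=2
6=6: mid=3
7>6: swap(3,8), hi=7 ⇒ [6,6,6,7,7,6,6,6,7,7,7,7]
7>6: swap(3,7), hi=6 ⇒ [6,6,6,6,7,6,6,7,7,7,7,7]
6=6: mid=4
7>6: swap(4,6), hi=5 ⇒ [6,6,6,6,6,6,7,7,7,7,7,7]
6=6: mid=5
6=6: mid=6
done. lo=0 hi=5; A=[6,6,6,6,6,6,7,7,7,7,7,7]

[6,6,6,6,6,6,7,7,7,7,7,7]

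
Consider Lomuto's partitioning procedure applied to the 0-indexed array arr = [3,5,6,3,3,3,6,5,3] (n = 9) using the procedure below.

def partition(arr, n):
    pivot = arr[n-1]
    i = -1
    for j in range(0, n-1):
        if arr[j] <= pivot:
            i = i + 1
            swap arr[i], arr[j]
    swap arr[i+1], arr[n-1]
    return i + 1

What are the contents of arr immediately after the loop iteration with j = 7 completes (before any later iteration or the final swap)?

[3,3,3,3,6,5,6,5,3]

pivot = arr[8] = 3; i = -1
j=0: arr[0]=3 ≤ 3 → i=0, swap arr[0],arr[0] (no change) → [3,5,6,3,3,3,6,5,3]
j=1: arr[1]=5 > 3 → no swap
j=2: arr[2]=6 > 3 → no swap
j=3: arr[3]=3 ≤ 3 → i=1, swap arr[1],arr[3] → [3,3,6,5,3,3,6,5,3]
j=4: arr[4]=3 ≤ 3 → i=2, swap arr[2],arr[4] → [3,3,3,5,6,3,6,5,3]
j=5: arr[5]=3 ≤ 3 → i=3, swap arr[3],arr[5] → [3,3,3,3,6,5,6,5,3]
j=6: arr[6]=6 > 3 → no swap
j=7: arr[7]=5 > 3 → no swap
(after j=7) arr = [3,3,3,3,6,5,6,5,3]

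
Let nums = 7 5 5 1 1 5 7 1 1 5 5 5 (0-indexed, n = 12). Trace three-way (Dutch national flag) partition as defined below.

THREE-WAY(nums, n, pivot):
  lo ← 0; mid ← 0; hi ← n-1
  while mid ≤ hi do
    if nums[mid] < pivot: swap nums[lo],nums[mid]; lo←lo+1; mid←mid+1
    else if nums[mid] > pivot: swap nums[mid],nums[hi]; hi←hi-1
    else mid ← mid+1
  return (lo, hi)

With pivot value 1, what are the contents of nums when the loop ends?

pivot = 1; lo=0, mid=0, hi=11
nums[mid]=7>1: swap nums[0],nums[11]; hi=10 → 5 5 5 1 1 5 7 1 1 5 5 7
nums[mid]=5>1: swap nums[0],nums[10]; hi=9 → 5 5 5 1 1 5 7 1 1 5 5 7
nums[mid]=5>1: swap nums[0],nums[9]; hi=8 → 5 5 5 1 1 5 7 1 1 5 5 7
nums[mid]=5>1: swap nums[0],nums[8]; hi=7 → 1 5 5 1 1 5 7 1 5 5 5 7
nums[mid]=1=1: mid=1
nums[mid]=5>1: swap nums[1],nums[7]; hi=6 → 1 1 5 1 1 5 7 5 5 5 5 7
nums[mid]=1=1: mid=2
nums[mid]=5>1: swap nums[2],nums[6]; hi=5 → 1 1 7 1 1 5 5 5 5 5 5 7
nums[mid]=7>1: swap nums[2],nums[5]; hi=4 → 1 1 5 1 1 7 5 5 5 5 5 7
nums[mid]=5>1: swap nums[2],nums[4]; hi=3 → 1 1 1 1 5 7 5 5 5 5 5 7
nums[mid]=1=1: mid=3
nums[mid]=1=1: mid=4
end: lo=0, hi=3; nums = 1 1 1 1 5 7 5 5 5 5 5 7

1 1 1 1 5 7 5 5 5 5 5 7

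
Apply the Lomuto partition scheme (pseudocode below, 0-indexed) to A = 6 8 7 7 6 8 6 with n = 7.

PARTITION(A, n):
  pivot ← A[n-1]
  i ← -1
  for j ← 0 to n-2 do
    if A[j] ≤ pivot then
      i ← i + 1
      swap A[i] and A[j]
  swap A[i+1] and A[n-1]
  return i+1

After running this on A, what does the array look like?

6 6 6 7 8 8 7

pivot = A[6] = 6; i = -1
j=0: A[0]=6 ≤ 6 → i=0, swap A[0],A[0] (no change) → 6 8 7 7 6 8 6
j=1: A[1]=8 > 6 → no swap
j=2: A[2]=7 > 6 → no swap
j=3: A[3]=7 > 6 → no swap
j=4: A[4]=6 ≤ 6 → i=1, swap A[1],A[4] → 6 6 7 7 8 8 6
j=5: A[5]=8 > 6 → no swap
final swap A[2],A[6] → 6 6 6 7 8 8 7; return 2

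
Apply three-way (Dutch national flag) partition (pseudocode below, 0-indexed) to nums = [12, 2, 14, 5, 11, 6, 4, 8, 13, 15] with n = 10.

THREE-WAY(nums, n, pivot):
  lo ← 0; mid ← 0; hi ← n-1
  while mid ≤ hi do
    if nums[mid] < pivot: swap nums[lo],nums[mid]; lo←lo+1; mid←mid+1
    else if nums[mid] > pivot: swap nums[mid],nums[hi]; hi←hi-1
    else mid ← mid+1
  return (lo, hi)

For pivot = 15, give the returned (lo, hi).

(9, 9)

pivot = 15; lo=0, mid=0, hi=9
nums[mid]=12<15: swap nums[0],nums[0]; lo=1,mid=1 → [12, 2, 14, 5, 11, 6, 4, 8, 13, 15]
nums[mid]=2<15: swap nums[1],nums[1]; lo=2,mid=2 → [12, 2, 14, 5, 11, 6, 4, 8, 13, 15]
nums[mid]=14<15: swap nums[2],nums[2]; lo=3,mid=3 → [12, 2, 14, 5, 11, 6, 4, 8, 13, 15]
nums[mid]=5<15: swap nums[3],nums[3]; lo=4,mid=4 → [12, 2, 14, 5, 11, 6, 4, 8, 13, 15]
nums[mid]=11<15: swap nums[4],nums[4]; lo=5,mid=5 → [12, 2, 14, 5, 11, 6, 4, 8, 13, 15]
nums[mid]=6<15: swap nums[5],nums[5]; lo=6,mid=6 → [12, 2, 14, 5, 11, 6, 4, 8, 13, 15]
nums[mid]=4<15: swap nums[6],nums[6]; lo=7,mid=7 → [12, 2, 14, 5, 11, 6, 4, 8, 13, 15]
nums[mid]=8<15: swap nums[7],nums[7]; lo=8,mid=8 → [12, 2, 14, 5, 11, 6, 4, 8, 13, 15]
nums[mid]=13<15: swap nums[8],nums[8]; lo=9,mid=9 → [12, 2, 14, 5, 11, 6, 4, 8, 13, 15]
nums[mid]=15=15: mid=10
end: lo=9, hi=9; nums = [12, 2, 14, 5, 11, 6, 4, 8, 13, 15]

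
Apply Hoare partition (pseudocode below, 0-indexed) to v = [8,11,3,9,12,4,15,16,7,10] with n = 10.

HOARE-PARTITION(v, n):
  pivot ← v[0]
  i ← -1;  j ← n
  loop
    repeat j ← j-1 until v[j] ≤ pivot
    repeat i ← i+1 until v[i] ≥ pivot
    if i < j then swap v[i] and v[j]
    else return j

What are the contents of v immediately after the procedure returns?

[7,4,3,9,12,11,15,16,8,10]

pivot=8
j stops at 8 (7), i stops at 0 (8); swap ⇒ [7,11,3,9,12,4,15,16,8,10]
j stops at 5 (4), i stops at 1 (11); swap ⇒ [7,4,3,9,12,11,15,16,8,10]
j stops at 2, i stops at 3; i≥j ⇒ return 2. v=[7,4,3,9,12,11,15,16,8,10]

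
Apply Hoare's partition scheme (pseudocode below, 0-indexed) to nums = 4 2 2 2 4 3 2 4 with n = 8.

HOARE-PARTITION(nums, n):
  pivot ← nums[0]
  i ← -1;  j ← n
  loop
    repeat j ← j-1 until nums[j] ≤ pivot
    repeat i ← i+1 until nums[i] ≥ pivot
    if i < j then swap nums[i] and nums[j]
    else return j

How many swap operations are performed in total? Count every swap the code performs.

2

pivot=4
j stops at 7 (4), i stops at 0 (4); swap ⇒ 4 2 2 2 4 3 2 4
j stops at 6 (2), i stops at 4 (4); swap ⇒ 4 2 2 2 2 3 4 4
j stops at 5, i stops at 6; i≥j ⇒ return 5. nums=4 2 2 2 2 3 4 4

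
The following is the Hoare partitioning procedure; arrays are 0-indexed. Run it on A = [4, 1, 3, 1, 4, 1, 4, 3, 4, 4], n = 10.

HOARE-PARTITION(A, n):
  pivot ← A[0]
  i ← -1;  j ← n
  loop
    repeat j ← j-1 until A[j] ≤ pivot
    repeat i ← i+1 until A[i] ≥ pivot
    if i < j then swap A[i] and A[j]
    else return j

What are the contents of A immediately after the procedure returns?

pivot = A[0] = 4; i = -1, j = 10
j→9 (A[9]=4≤4), i→0 (A[0]=4≥4); i<j, swap → [4, 1, 3, 1, 4, 1, 4, 3, 4, 4]
j→8 (A[8]=4≤4), i→4 (A[4]=4≥4); i<j, swap → [4, 1, 3, 1, 4, 1, 4, 3, 4, 4]
j→7 (A[7]=3≤4), i→6 (A[6]=4≥4); i<j, swap → [4, 1, 3, 1, 4, 1, 3, 4, 4, 4]
j→6, i→7; i≥j, return j=6. A = [4, 1, 3, 1, 4, 1, 3, 4, 4, 4]

[4, 1, 3, 1, 4, 1, 3, 4, 4, 4]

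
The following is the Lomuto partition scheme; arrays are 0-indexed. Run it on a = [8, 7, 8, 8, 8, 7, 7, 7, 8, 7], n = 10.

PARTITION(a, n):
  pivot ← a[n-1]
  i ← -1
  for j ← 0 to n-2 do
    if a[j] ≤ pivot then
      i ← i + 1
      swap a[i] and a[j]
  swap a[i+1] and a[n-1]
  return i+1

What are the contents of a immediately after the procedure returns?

pivot = a[9] = 7; i = -1
j=0: a[0]=8 > 7 → no swap
j=1: a[1]=7 ≤ 7 → i=0, swap a[0],a[1] → [7, 8, 8, 8, 8, 7, 7, 7, 8, 7]
j=2: a[2]=8 > 7 → no swap
j=3: a[3]=8 > 7 → no swap
j=4: a[4]=8 > 7 → no swap
j=5: a[5]=7 ≤ 7 → i=1, swap a[1],a[5] → [7, 7, 8, 8, 8, 8, 7, 7, 8, 7]
j=6: a[6]=7 ≤ 7 → i=2, swap a[2],a[6] → [7, 7, 7, 8, 8, 8, 8, 7, 8, 7]
j=7: a[7]=7 ≤ 7 → i=3, swap a[3],a[7] → [7, 7, 7, 7, 8, 8, 8, 8, 8, 7]
j=8: a[8]=8 > 7 → no swap
final swap a[4],a[9] → [7, 7, 7, 7, 7, 8, 8, 8, 8, 8]; return 4

[7, 7, 7, 7, 7, 8, 8, 8, 8, 8]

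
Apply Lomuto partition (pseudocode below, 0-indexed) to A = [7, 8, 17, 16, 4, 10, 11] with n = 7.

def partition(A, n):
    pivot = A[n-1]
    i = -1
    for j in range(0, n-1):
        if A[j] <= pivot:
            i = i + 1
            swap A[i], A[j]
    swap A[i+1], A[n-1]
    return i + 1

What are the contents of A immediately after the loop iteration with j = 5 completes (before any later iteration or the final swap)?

pivot = A[6] = 11; i = -1
j=0: A[0]=7 ≤ 11 → i=0, swap A[0],A[0] (no change) → [7, 8, 17, 16, 4, 10, 11]
j=1: A[1]=8 ≤ 11 → i=1, swap A[1],A[1] (no change) → [7, 8, 17, 16, 4, 10, 11]
j=2: A[2]=17 > 11 → no swap
j=3: A[3]=16 > 11 → no swap
j=4: A[4]=4 ≤ 11 → i=2, swap A[2],A[4] → [7, 8, 4, 16, 17, 10, 11]
j=5: A[5]=10 ≤ 11 → i=3, swap A[3],A[5] → [7, 8, 4, 10, 17, 16, 11]
(after j=5) A = [7, 8, 4, 10, 17, 16, 11]

[7, 8, 4, 10, 17, 16, 11]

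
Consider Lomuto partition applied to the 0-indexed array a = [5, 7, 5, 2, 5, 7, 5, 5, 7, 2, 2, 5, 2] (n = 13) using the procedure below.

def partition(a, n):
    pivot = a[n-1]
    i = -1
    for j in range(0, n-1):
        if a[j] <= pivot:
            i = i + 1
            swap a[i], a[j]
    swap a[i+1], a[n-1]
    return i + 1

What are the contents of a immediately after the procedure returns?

[2, 2, 2, 2, 5, 7, 5, 5, 7, 7, 5, 5, 5]

pivot=2, i=-1
j=0: 5>2, skip
j=1: 7>2, skip
j=2: 5>2, skip
j=3: 2≤2, i=0, swap(0,3) ⇒ [2, 7, 5, 5, 5, 7, 5, 5, 7, 2, 2, 5, 2]
j=4: 5>2, skip
j=5: 7>2, skip
j=6: 5>2, skip
j=7: 5>2, skip
j=8: 7>2, skip
j=9: 2≤2, i=1, swap(1,9) ⇒ [2, 2, 5, 5, 5, 7, 5, 5, 7, 7, 2, 5, 2]
j=10: 2≤2, i=2, swap(2,10) ⇒ [2, 2, 2, 5, 5, 7, 5, 5, 7, 7, 5, 5, 2]
j=11: 5>2, skip
swap(3,12) ⇒ [2, 2, 2, 2, 5, 7, 5, 5, 7, 7, 5, 5, 5]; return 3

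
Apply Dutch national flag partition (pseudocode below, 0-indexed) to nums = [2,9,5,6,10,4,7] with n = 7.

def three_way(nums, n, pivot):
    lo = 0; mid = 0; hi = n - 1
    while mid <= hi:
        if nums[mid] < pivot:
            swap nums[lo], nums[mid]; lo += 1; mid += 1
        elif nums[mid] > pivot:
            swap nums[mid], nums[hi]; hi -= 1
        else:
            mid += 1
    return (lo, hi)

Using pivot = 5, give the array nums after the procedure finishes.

[2,4,5,10,6,7,9]

pivot = 5; lo=0, mid=0, hi=6
nums[mid]=2<5: swap nums[0],nums[0]; lo=1,mid=1 → [2,9,5,6,10,4,7]
nums[mid]=9>5: swap nums[1],nums[6]; hi=5 → [2,7,5,6,10,4,9]
nums[mid]=7>5: swap nums[1],nums[5]; hi=4 → [2,4,5,6,10,7,9]
nums[mid]=4<5: swap nums[1],nums[1]; lo=2,mid=2 → [2,4,5,6,10,7,9]
nums[mid]=5=5: mid=3
nums[mid]=6>5: swap nums[3],nums[4]; hi=3 → [2,4,5,10,6,7,9]
nums[mid]=10>5: swap nums[3],nums[3]; hi=2 → [2,4,5,10,6,7,9]
end: lo=2, hi=2; nums = [2,4,5,10,6,7,9]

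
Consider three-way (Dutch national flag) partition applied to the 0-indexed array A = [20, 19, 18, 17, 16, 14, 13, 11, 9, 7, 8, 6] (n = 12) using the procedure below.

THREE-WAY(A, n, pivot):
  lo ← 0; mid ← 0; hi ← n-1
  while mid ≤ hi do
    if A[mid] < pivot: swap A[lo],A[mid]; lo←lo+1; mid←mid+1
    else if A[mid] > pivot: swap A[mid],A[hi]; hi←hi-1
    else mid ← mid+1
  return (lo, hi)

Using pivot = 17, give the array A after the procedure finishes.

[6, 8, 7, 16, 14, 13, 11, 9, 17, 18, 19, 20]

pivot = 17; lo=0, mid=0, hi=11
A[mid]=20>17: swap A[0],A[11]; hi=10 → [6, 19, 18, 17, 16, 14, 13, 11, 9, 7, 8, 20]
A[mid]=6<17: swap A[0],A[0]; lo=1,mid=1 → [6, 19, 18, 17, 16, 14, 13, 11, 9, 7, 8, 20]
A[mid]=19>17: swap A[1],A[10]; hi=9 → [6, 8, 18, 17, 16, 14, 13, 11, 9, 7, 19, 20]
A[mid]=8<17: swap A[1],A[1]; lo=2,mid=2 → [6, 8, 18, 17, 16, 14, 13, 11, 9, 7, 19, 20]
A[mid]=18>17: swap A[2],A[9]; hi=8 → [6, 8, 7, 17, 16, 14, 13, 11, 9, 18, 19, 20]
A[mid]=7<17: swap A[2],A[2]; lo=3,mid=3 → [6, 8, 7, 17, 16, 14, 13, 11, 9, 18, 19, 20]
A[mid]=17=17: mid=4
A[mid]=16<17: swap A[3],A[4]; lo=4,mid=5 → [6, 8, 7, 16, 17, 14, 13, 11, 9, 18, 19, 20]
A[mid]=14<17: swap A[4],A[5]; lo=5,mid=6 → [6, 8, 7, 16, 14, 17, 13, 11, 9, 18, 19, 20]
A[mid]=13<17: swap A[5],A[6]; lo=6,mid=7 → [6, 8, 7, 16, 14, 13, 17, 11, 9, 18, 19, 20]
A[mid]=11<17: swap A[6],A[7]; lo=7,mid=8 → [6, 8, 7, 16, 14, 13, 11, 17, 9, 18, 19, 20]
A[mid]=9<17: swap A[7],A[8]; lo=8,mid=9 → [6, 8, 7, 16, 14, 13, 11, 9, 17, 18, 19, 20]
end: lo=8, hi=8; A = [6, 8, 7, 16, 14, 13, 11, 9, 17, 18, 19, 20]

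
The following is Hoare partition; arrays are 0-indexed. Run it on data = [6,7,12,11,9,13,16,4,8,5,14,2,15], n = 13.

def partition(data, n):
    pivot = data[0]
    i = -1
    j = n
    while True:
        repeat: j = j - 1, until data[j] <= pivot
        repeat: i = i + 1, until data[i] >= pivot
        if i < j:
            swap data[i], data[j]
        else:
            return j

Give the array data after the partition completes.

pivot=6
j stops at 11 (2), i stops at 0 (6); swap ⇒ [2,7,12,11,9,13,16,4,8,5,14,6,15]
j stops at 9 (5), i stops at 1 (7); swap ⇒ [2,5,12,11,9,13,16,4,8,7,14,6,15]
j stops at 7 (4), i stops at 2 (12); swap ⇒ [2,5,4,11,9,13,16,12,8,7,14,6,15]
j stops at 2, i stops at 3; i≥j ⇒ return 2. data=[2,5,4,11,9,13,16,12,8,7,14,6,15]

[2,5,4,11,9,13,16,12,8,7,14,6,15]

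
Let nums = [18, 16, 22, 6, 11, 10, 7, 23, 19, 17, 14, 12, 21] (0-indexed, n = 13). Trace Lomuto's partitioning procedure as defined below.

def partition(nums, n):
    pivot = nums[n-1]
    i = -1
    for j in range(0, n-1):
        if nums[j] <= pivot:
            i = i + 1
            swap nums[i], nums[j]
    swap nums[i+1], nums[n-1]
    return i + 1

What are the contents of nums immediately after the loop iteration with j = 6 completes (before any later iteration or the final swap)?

pivot = nums[12] = 21; i = -1
j=0: nums[0]=18 ≤ 21 → i=0, swap nums[0],nums[0] (no change) → [18, 16, 22, 6, 11, 10, 7, 23, 19, 17, 14, 12, 21]
j=1: nums[1]=16 ≤ 21 → i=1, swap nums[1],nums[1] (no change) → [18, 16, 22, 6, 11, 10, 7, 23, 19, 17, 14, 12, 21]
j=2: nums[2]=22 > 21 → no swap
j=3: nums[3]=6 ≤ 21 → i=2, swap nums[2],nums[3] → [18, 16, 6, 22, 11, 10, 7, 23, 19, 17, 14, 12, 21]
j=4: nums[4]=11 ≤ 21 → i=3, swap nums[3],nums[4] → [18, 16, 6, 11, 22, 10, 7, 23, 19, 17, 14, 12, 21]
j=5: nums[5]=10 ≤ 21 → i=4, swap nums[4],nums[5] → [18, 16, 6, 11, 10, 22, 7, 23, 19, 17, 14, 12, 21]
j=6: nums[6]=7 ≤ 21 → i=5, swap nums[5],nums[6] → [18, 16, 6, 11, 10, 7, 22, 23, 19, 17, 14, 12, 21]
(after j=6) nums = [18, 16, 6, 11, 10, 7, 22, 23, 19, 17, 14, 12, 21]

[18, 16, 6, 11, 10, 7, 22, 23, 19, 17, 14, 12, 21]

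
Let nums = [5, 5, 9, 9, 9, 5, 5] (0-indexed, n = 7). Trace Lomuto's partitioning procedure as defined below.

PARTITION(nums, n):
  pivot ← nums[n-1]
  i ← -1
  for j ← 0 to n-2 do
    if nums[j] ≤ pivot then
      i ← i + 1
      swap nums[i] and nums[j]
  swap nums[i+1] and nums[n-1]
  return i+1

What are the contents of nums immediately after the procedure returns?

pivot = nums[6] = 5; i = -1
j=0: nums[0]=5 ≤ 5 → i=0, swap nums[0],nums[0] (no change) → [5, 5, 9, 9, 9, 5, 5]
j=1: nums[1]=5 ≤ 5 → i=1, swap nums[1],nums[1] (no change) → [5, 5, 9, 9, 9, 5, 5]
j=2: nums[2]=9 > 5 → no swap
j=3: nums[3]=9 > 5 → no swap
j=4: nums[4]=9 > 5 → no swap
j=5: nums[5]=5 ≤ 5 → i=2, swap nums[2],nums[5] → [5, 5, 5, 9, 9, 9, 5]
final swap nums[3],nums[6] → [5, 5, 5, 5, 9, 9, 9]; return 3

[5, 5, 5, 5, 9, 9, 9]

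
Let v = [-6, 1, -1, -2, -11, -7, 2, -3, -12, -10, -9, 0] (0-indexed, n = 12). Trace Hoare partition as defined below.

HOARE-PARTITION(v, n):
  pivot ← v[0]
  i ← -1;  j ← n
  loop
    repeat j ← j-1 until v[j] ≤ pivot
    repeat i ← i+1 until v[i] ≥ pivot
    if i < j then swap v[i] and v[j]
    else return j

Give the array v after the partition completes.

[-9, -10, -12, -7, -11, -2, 2, -3, -1, 1, -6, 0]

pivot=-6
j stops at 10 (-9), i stops at 0 (-6); swap ⇒ [-9, 1, -1, -2, -11, -7, 2, -3, -12, -10, -6, 0]
j stops at 9 (-10), i stops at 1 (1); swap ⇒ [-9, -10, -1, -2, -11, -7, 2, -3, -12, 1, -6, 0]
j stops at 8 (-12), i stops at 2 (-1); swap ⇒ [-9, -10, -12, -2, -11, -7, 2, -3, -1, 1, -6, 0]
j stops at 5 (-7), i stops at 3 (-2); swap ⇒ [-9, -10, -12, -7, -11, -2, 2, -3, -1, 1, -6, 0]
j stops at 4, i stops at 5; i≥j ⇒ return 4. v=[-9, -10, -12, -7, -11, -2, 2, -3, -1, 1, -6, 0]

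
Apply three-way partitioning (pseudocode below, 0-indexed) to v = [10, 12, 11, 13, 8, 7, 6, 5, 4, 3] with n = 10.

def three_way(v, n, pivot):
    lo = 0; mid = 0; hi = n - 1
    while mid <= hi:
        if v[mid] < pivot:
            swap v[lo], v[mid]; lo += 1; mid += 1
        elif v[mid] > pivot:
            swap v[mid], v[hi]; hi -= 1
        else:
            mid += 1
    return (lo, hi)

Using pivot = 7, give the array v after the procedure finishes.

[3, 4, 5, 6, 7, 8, 13, 11, 12, 10]

lo=0 mid=0 hi=9
10>7: swap(0,9), hi=8 ⇒ [3, 12, 11, 13, 8, 7, 6, 5, 4, 10]
3<7: swap(0,0), lo=1 mid=1 ⇒ [3, 12, 11, 13, 8, 7, 6, 5, 4, 10]
12>7: swap(1,8), hi=7 ⇒ [3, 4, 11, 13, 8, 7, 6, 5, 12, 10]
4<7: swap(1,1), lo=2 mid=2 ⇒ [3, 4, 11, 13, 8, 7, 6, 5, 12, 10]
11>7: swap(2,7), hi=6 ⇒ [3, 4, 5, 13, 8, 7, 6, 11, 12, 10]
5<7: swap(2,2), lo=3 mid=3 ⇒ [3, 4, 5, 13, 8, 7, 6, 11, 12, 10]
13>7: swap(3,6), hi=5 ⇒ [3, 4, 5, 6, 8, 7, 13, 11, 12, 10]
6<7: swap(3,3), lo=4 mid=4 ⇒ [3, 4, 5, 6, 8, 7, 13, 11, 12, 10]
8>7: swap(4,5), hi=4 ⇒ [3, 4, 5, 6, 7, 8, 13, 11, 12, 10]
7=7: mid=5
done. lo=4 hi=4; v=[3, 4, 5, 6, 7, 8, 13, 11, 12, 10]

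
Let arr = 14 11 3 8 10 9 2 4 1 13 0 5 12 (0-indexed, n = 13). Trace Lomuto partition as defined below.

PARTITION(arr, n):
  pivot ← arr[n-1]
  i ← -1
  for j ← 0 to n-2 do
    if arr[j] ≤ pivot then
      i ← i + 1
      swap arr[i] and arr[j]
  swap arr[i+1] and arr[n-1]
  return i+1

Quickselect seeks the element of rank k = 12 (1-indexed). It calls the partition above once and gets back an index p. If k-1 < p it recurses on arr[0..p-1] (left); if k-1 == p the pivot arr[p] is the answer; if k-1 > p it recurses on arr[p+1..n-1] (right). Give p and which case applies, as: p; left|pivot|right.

10; right

pivot = arr[12] = 12; i = -1
j=0: arr[0]=14 > 12 → no swap
j=1: arr[1]=11 ≤ 12 → i=0, swap arr[0],arr[1] → 11 14 3 8 10 9 2 4 1 13 0 5 12
j=2: arr[2]=3 ≤ 12 → i=1, swap arr[1],arr[2] → 11 3 14 8 10 9 2 4 1 13 0 5 12
j=3: arr[3]=8 ≤ 12 → i=2, swap arr[2],arr[3] → 11 3 8 14 10 9 2 4 1 13 0 5 12
j=4: arr[4]=10 ≤ 12 → i=3, swap arr[3],arr[4] → 11 3 8 10 14 9 2 4 1 13 0 5 12
j=5: arr[5]=9 ≤ 12 → i=4, swap arr[4],arr[5] → 11 3 8 10 9 14 2 4 1 13 0 5 12
j=6: arr[6]=2 ≤ 12 → i=5, swap arr[5],arr[6] → 11 3 8 10 9 2 14 4 1 13 0 5 12
j=7: arr[7]=4 ≤ 12 → i=6, swap arr[6],arr[7] → 11 3 8 10 9 2 4 14 1 13 0 5 12
j=8: arr[8]=1 ≤ 12 → i=7, swap arr[7],arr[8] → 11 3 8 10 9 2 4 1 14 13 0 5 12
j=9: arr[9]=13 > 12 → no swap
j=10: arr[10]=0 ≤ 12 → i=8, swap arr[8],arr[10] → 11 3 8 10 9 2 4 1 0 13 14 5 12
j=11: arr[11]=5 ≤ 12 → i=9, swap arr[9],arr[11] → 11 3 8 10 9 2 4 1 0 5 14 13 12
final swap arr[10],arr[12] → 11 3 8 10 9 2 4 1 0 5 12 13 14; return 10
p = 10; k-1 = 11 > 10 ⇒ right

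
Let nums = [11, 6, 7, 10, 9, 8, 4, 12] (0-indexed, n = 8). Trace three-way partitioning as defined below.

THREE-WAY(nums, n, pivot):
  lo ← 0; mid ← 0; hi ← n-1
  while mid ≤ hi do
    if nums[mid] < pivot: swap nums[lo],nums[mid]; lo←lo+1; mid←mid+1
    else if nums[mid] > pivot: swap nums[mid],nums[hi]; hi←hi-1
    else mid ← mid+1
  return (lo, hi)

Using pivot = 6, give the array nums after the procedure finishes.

lo=0 mid=0 hi=7
11>6: swap(0,7), hi=6 ⇒ [12, 6, 7, 10, 9, 8, 4, 11]
12>6: swap(0,6), hi=5 ⇒ [4, 6, 7, 10, 9, 8, 12, 11]
4<6: swap(0,0), lo=1 mid=1 ⇒ [4, 6, 7, 10, 9, 8, 12, 11]
6=6: mid=2
7>6: swap(2,5), hi=4 ⇒ [4, 6, 8, 10, 9, 7, 12, 11]
8>6: swap(2,4), hi=3 ⇒ [4, 6, 9, 10, 8, 7, 12, 11]
9>6: swap(2,3), hi=2 ⇒ [4, 6, 10, 9, 8, 7, 12, 11]
10>6: swap(2,2), hi=1 ⇒ [4, 6, 10, 9, 8, 7, 12, 11]
done. lo=1 hi=1; nums=[4, 6, 10, 9, 8, 7, 12, 11]

[4, 6, 10, 9, 8, 7, 12, 11]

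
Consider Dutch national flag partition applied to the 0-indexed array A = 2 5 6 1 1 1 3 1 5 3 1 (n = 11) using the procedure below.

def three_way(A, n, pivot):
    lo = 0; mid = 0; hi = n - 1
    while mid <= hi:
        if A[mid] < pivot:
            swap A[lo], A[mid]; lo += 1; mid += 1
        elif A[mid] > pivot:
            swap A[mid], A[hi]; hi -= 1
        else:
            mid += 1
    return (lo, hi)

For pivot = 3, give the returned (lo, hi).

(6, 7)

pivot = 3; lo=0, mid=0, hi=10
A[mid]=2<3: swap A[0],A[0]; lo=1,mid=1 → 2 5 6 1 1 1 3 1 5 3 1
A[mid]=5>3: swap A[1],A[10]; hi=9 → 2 1 6 1 1 1 3 1 5 3 5
A[mid]=1<3: swap A[1],A[1]; lo=2,mid=2 → 2 1 6 1 1 1 3 1 5 3 5
A[mid]=6>3: swap A[2],A[9]; hi=8 → 2 1 3 1 1 1 3 1 5 6 5
A[mid]=3=3: mid=3
A[mid]=1<3: swap A[2],A[3]; lo=3,mid=4 → 2 1 1 3 1 1 3 1 5 6 5
A[mid]=1<3: swap A[3],A[4]; lo=4,mid=5 → 2 1 1 1 3 1 3 1 5 6 5
A[mid]=1<3: swap A[4],A[5]; lo=5,mid=6 → 2 1 1 1 1 3 3 1 5 6 5
A[mid]=3=3: mid=7
A[mid]=1<3: swap A[5],A[7]; lo=6,mid=8 → 2 1 1 1 1 1 3 3 5 6 5
A[mid]=5>3: swap A[8],A[8]; hi=7 → 2 1 1 1 1 1 3 3 5 6 5
end: lo=6, hi=7; A = 2 1 1 1 1 1 3 3 5 6 5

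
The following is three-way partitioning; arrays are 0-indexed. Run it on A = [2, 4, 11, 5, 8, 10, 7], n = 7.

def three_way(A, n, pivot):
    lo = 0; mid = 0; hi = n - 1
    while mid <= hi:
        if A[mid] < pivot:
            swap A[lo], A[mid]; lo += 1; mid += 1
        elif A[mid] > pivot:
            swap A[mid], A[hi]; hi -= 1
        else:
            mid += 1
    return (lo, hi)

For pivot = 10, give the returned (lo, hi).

pivot = 10; lo=0, mid=0, hi=6
A[mid]=2<10: swap A[0],A[0]; lo=1,mid=1 → [2, 4, 11, 5, 8, 10, 7]
A[mid]=4<10: swap A[1],A[1]; lo=2,mid=2 → [2, 4, 11, 5, 8, 10, 7]
A[mid]=11>10: swap A[2],A[6]; hi=5 → [2, 4, 7, 5, 8, 10, 11]
A[mid]=7<10: swap A[2],A[2]; lo=3,mid=3 → [2, 4, 7, 5, 8, 10, 11]
A[mid]=5<10: swap A[3],A[3]; lo=4,mid=4 → [2, 4, 7, 5, 8, 10, 11]
A[mid]=8<10: swap A[4],A[4]; lo=5,mid=5 → [2, 4, 7, 5, 8, 10, 11]
A[mid]=10=10: mid=6
end: lo=5, hi=5; A = [2, 4, 7, 5, 8, 10, 11]

(5, 5)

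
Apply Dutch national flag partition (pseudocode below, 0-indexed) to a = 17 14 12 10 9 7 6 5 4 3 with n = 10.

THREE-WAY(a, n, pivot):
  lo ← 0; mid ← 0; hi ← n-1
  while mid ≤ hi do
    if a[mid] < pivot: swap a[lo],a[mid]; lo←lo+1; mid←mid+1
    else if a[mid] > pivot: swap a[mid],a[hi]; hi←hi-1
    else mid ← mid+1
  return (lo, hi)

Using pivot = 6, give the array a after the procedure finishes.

3 4 5 6 7 9 10 12 14 17

lo=0 mid=0 hi=9
17>6: swap(0,9), hi=8 ⇒ 3 14 12 10 9 7 6 5 4 17
3<6: swap(0,0), lo=1 mid=1 ⇒ 3 14 12 10 9 7 6 5 4 17
14>6: swap(1,8), hi=7 ⇒ 3 4 12 10 9 7 6 5 14 17
4<6: swap(1,1), lo=2 mid=2 ⇒ 3 4 12 10 9 7 6 5 14 17
12>6: swap(2,7), hi=6 ⇒ 3 4 5 10 9 7 6 12 14 17
5<6: swap(2,2), lo=3 mid=3 ⇒ 3 4 5 10 9 7 6 12 14 17
10>6: swap(3,6), hi=5 ⇒ 3 4 5 6 9 7 10 12 14 17
6=6: mid=4
9>6: swap(4,5), hi=4 ⇒ 3 4 5 6 7 9 10 12 14 17
7>6: swap(4,4), hi=3 ⇒ 3 4 5 6 7 9 10 12 14 17
done. lo=3 hi=3; a=3 4 5 6 7 9 10 12 14 17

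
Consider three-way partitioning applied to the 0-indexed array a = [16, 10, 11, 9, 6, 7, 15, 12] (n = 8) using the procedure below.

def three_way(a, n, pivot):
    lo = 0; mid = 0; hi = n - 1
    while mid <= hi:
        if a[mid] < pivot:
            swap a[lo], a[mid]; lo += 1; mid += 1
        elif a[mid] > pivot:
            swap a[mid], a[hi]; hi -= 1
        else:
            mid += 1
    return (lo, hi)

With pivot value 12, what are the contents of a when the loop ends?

[10, 11, 9, 6, 7, 12, 15, 16]

pivot = 12; lo=0, mid=0, hi=7
a[mid]=16>12: swap a[0],a[7]; hi=6 → [12, 10, 11, 9, 6, 7, 15, 16]
a[mid]=12=12: mid=1
a[mid]=10<12: swap a[0],a[1]; lo=1,mid=2 → [10, 12, 11, 9, 6, 7, 15, 16]
a[mid]=11<12: swap a[1],a[2]; lo=2,mid=3 → [10, 11, 12, 9, 6, 7, 15, 16]
a[mid]=9<12: swap a[2],a[3]; lo=3,mid=4 → [10, 11, 9, 12, 6, 7, 15, 16]
a[mid]=6<12: swap a[3],a[4]; lo=4,mid=5 → [10, 11, 9, 6, 12, 7, 15, 16]
a[mid]=7<12: swap a[4],a[5]; lo=5,mid=6 → [10, 11, 9, 6, 7, 12, 15, 16]
a[mid]=15>12: swap a[6],a[6]; hi=5 → [10, 11, 9, 6, 7, 12, 15, 16]
end: lo=5, hi=5; a = [10, 11, 9, 6, 7, 12, 15, 16]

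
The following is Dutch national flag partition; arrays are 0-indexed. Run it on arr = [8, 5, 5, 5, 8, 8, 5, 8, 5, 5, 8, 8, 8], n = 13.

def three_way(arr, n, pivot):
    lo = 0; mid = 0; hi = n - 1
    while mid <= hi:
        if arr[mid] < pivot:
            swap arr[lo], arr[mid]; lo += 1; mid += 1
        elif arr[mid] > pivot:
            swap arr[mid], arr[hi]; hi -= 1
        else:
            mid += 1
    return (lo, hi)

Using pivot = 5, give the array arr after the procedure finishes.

[5, 5, 5, 5, 5, 5, 8, 8, 8, 8, 8, 8, 8]

pivot = 5; lo=0, mid=0, hi=12
arr[mid]=8>5: swap arr[0],arr[12]; hi=11 → [8, 5, 5, 5, 8, 8, 5, 8, 5, 5, 8, 8, 8]
arr[mid]=8>5: swap arr[0],arr[11]; hi=10 → [8, 5, 5, 5, 8, 8, 5, 8, 5, 5, 8, 8, 8]
arr[mid]=8>5: swap arr[0],arr[10]; hi=9 → [8, 5, 5, 5, 8, 8, 5, 8, 5, 5, 8, 8, 8]
arr[mid]=8>5: swap arr[0],arr[9]; hi=8 → [5, 5, 5, 5, 8, 8, 5, 8, 5, 8, 8, 8, 8]
arr[mid]=5=5: mid=1
arr[mid]=5=5: mid=2
arr[mid]=5=5: mid=3
arr[mid]=5=5: mid=4
arr[mid]=8>5: swap arr[4],arr[8]; hi=7 → [5, 5, 5, 5, 5, 8, 5, 8, 8, 8, 8, 8, 8]
arr[mid]=5=5: mid=5
arr[mid]=8>5: swap arr[5],arr[7]; hi=6 → [5, 5, 5, 5, 5, 8, 5, 8, 8, 8, 8, 8, 8]
arr[mid]=8>5: swap arr[5],arr[6]; hi=5 → [5, 5, 5, 5, 5, 5, 8, 8, 8, 8, 8, 8, 8]
arr[mid]=5=5: mid=6
end: lo=0, hi=5; arr = [5, 5, 5, 5, 5, 5, 8, 8, 8, 8, 8, 8, 8]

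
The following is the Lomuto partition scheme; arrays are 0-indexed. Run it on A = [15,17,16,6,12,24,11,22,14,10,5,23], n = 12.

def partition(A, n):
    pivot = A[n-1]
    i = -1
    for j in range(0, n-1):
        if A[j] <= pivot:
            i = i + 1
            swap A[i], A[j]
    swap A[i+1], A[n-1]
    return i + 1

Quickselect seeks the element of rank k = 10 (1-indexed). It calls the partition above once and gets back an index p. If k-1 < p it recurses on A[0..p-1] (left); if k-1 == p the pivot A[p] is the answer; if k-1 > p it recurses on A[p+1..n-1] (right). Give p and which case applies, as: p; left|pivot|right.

pivot = A[11] = 23; i = -1
j=0: A[0]=15 ≤ 23 → i=0, swap A[0],A[0] (no change) → [15,17,16,6,12,24,11,22,14,10,5,23]
j=1: A[1]=17 ≤ 23 → i=1, swap A[1],A[1] (no change) → [15,17,16,6,12,24,11,22,14,10,5,23]
j=2: A[2]=16 ≤ 23 → i=2, swap A[2],A[2] (no change) → [15,17,16,6,12,24,11,22,14,10,5,23]
j=3: A[3]=6 ≤ 23 → i=3, swap A[3],A[3] (no change) → [15,17,16,6,12,24,11,22,14,10,5,23]
j=4: A[4]=12 ≤ 23 → i=4, swap A[4],A[4] (no change) → [15,17,16,6,12,24,11,22,14,10,5,23]
j=5: A[5]=24 > 23 → no swap
j=6: A[6]=11 ≤ 23 → i=5, swap A[5],A[6] → [15,17,16,6,12,11,24,22,14,10,5,23]
j=7: A[7]=22 ≤ 23 → i=6, swap A[6],A[7] → [15,17,16,6,12,11,22,24,14,10,5,23]
j=8: A[8]=14 ≤ 23 → i=7, swap A[7],A[8] → [15,17,16,6,12,11,22,14,24,10,5,23]
j=9: A[9]=10 ≤ 23 → i=8, swap A[8],A[9] → [15,17,16,6,12,11,22,14,10,24,5,23]
j=10: A[10]=5 ≤ 23 → i=9, swap A[9],A[10] → [15,17,16,6,12,11,22,14,10,5,24,23]
final swap A[10],A[11] → [15,17,16,6,12,11,22,14,10,5,23,24]; return 10
p = 10; k-1 = 9 < 10 ⇒ left

10; left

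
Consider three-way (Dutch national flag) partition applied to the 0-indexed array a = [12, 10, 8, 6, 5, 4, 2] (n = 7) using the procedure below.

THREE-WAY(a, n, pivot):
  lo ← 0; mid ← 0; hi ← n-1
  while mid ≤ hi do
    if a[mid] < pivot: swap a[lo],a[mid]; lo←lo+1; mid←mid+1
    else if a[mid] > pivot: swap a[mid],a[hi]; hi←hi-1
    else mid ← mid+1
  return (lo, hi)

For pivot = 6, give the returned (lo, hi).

(3, 3)

pivot = 6; lo=0, mid=0, hi=6
a[mid]=12>6: swap a[0],a[6]; hi=5 → [2, 10, 8, 6, 5, 4, 12]
a[mid]=2<6: swap a[0],a[0]; lo=1,mid=1 → [2, 10, 8, 6, 5, 4, 12]
a[mid]=10>6: swap a[1],a[5]; hi=4 → [2, 4, 8, 6, 5, 10, 12]
a[mid]=4<6: swap a[1],a[1]; lo=2,mid=2 → [2, 4, 8, 6, 5, 10, 12]
a[mid]=8>6: swap a[2],a[4]; hi=3 → [2, 4, 5, 6, 8, 10, 12]
a[mid]=5<6: swap a[2],a[2]; lo=3,mid=3 → [2, 4, 5, 6, 8, 10, 12]
a[mid]=6=6: mid=4
end: lo=3, hi=3; a = [2, 4, 5, 6, 8, 10, 12]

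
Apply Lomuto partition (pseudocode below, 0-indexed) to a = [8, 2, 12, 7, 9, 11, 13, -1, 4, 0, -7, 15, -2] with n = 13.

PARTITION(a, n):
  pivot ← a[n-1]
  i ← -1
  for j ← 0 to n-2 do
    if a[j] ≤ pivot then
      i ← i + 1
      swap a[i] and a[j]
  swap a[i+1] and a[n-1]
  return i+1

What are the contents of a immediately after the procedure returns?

[-7, -2, 12, 7, 9, 11, 13, -1, 4, 0, 8, 15, 2]

pivot=-2, i=-1
j=0: 8>-2, skip
j=1: 2>-2, skip
j=2: 12>-2, skip
j=3: 7>-2, skip
j=4: 9>-2, skip
j=5: 11>-2, skip
j=6: 13>-2, skip
j=7: -1>-2, skip
j=8: 4>-2, skip
j=9: 0>-2, skip
j=10: -7≤-2, i=0, swap(0,10) ⇒ [-7, 2, 12, 7, 9, 11, 13, -1, 4, 0, 8, 15, -2]
j=11: 15>-2, skip
swap(1,12) ⇒ [-7, -2, 12, 7, 9, 11, 13, -1, 4, 0, 8, 15, 2]; return 1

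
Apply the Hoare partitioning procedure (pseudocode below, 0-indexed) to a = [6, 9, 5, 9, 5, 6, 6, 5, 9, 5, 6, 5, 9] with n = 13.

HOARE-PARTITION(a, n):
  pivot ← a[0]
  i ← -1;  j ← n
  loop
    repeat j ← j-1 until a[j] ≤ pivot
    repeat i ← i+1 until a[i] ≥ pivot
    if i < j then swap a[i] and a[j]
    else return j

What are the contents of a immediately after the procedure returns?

pivot = a[0] = 6; i = -1, j = 13
j→11 (a[11]=5≤6), i→0 (a[0]=6≥6); i<j, swap → [5, 9, 5, 9, 5, 6, 6, 5, 9, 5, 6, 6, 9]
j→10 (a[10]=6≤6), i→1 (a[1]=9≥6); i<j, swap → [5, 6, 5, 9, 5, 6, 6, 5, 9, 5, 9, 6, 9]
j→9 (a[9]=5≤6), i→3 (a[3]=9≥6); i<j, swap → [5, 6, 5, 5, 5, 6, 6, 5, 9, 9, 9, 6, 9]
j→7 (a[7]=5≤6), i→5 (a[5]=6≥6); i<j, swap → [5, 6, 5, 5, 5, 5, 6, 6, 9, 9, 9, 6, 9]
j→6, i→6; i≥j, return j=6. a = [5, 6, 5, 5, 5, 5, 6, 6, 9, 9, 9, 6, 9]

[5, 6, 5, 5, 5, 5, 6, 6, 9, 9, 9, 6, 9]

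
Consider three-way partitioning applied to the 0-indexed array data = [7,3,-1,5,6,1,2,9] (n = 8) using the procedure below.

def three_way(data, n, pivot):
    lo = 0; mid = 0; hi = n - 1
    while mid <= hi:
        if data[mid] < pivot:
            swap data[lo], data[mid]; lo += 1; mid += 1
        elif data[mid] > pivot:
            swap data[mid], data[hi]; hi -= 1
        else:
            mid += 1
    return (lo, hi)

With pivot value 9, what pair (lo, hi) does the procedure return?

lo=0 mid=0 hi=7
7<9: swap(0,0), lo=1 mid=1 ⇒ [7,3,-1,5,6,1,2,9]
3<9: swap(1,1), lo=2 mid=2 ⇒ [7,3,-1,5,6,1,2,9]
-1<9: swap(2,2), lo=3 mid=3 ⇒ [7,3,-1,5,6,1,2,9]
5<9: swap(3,3), lo=4 mid=4 ⇒ [7,3,-1,5,6,1,2,9]
6<9: swap(4,4), lo=5 mid=5 ⇒ [7,3,-1,5,6,1,2,9]
1<9: swap(5,5), lo=6 mid=6 ⇒ [7,3,-1,5,6,1,2,9]
2<9: swap(6,6), lo=7 mid=7 ⇒ [7,3,-1,5,6,1,2,9]
9=9: mid=8
done. lo=7 hi=7; data=[7,3,-1,5,6,1,2,9]

(7, 7)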